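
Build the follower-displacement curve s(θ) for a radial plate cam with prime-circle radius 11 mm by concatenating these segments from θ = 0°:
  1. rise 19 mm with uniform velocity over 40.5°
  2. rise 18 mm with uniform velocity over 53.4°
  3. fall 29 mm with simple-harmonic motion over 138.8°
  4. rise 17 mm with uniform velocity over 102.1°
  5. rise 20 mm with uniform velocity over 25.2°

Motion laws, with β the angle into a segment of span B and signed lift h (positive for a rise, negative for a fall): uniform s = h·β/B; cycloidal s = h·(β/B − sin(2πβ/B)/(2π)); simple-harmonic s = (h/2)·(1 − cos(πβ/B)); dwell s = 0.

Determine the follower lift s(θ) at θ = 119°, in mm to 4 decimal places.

seg 1 [0°–40.5°] uniform, h=19: full span → s += 19 → s = 19.0000
seg 2 [40.5°–93.9°] uniform, h=18: full span → s += 18 → s = 37.0000
seg 3 [93.9°–232.7°] simple-harmonic, h=-29: θ=119° here. β=25.1, B=138.8. -29/2·(1 − cos(π·0.1808)) = -2.2777 → s = 34.7223

34.7223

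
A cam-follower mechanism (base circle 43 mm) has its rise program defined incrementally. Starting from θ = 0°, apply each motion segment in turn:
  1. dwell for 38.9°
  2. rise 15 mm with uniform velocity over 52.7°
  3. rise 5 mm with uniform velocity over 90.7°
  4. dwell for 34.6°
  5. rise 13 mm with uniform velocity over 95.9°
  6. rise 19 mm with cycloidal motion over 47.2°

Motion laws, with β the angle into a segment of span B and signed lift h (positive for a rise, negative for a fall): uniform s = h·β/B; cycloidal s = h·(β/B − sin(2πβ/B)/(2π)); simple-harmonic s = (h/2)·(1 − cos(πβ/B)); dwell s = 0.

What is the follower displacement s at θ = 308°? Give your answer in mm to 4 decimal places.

seg 1 [0°–38.9°] dwell: s stays 0.0000
seg 2 [38.9°–91.6°] uniform, h=15: full span → s += 15 → s = 15.0000
seg 3 [91.6°–182.3°] uniform, h=5: full span → s += 5 → s = 20.0000
seg 4 [182.3°–216.9°] dwell: s stays 20.0000
seg 5 [216.9°–312.8°] uniform, h=13: θ=308° here. β=91.1, B=95.9. 13·91.1/95.9 = 12.3493 → s = 32.3493

32.3493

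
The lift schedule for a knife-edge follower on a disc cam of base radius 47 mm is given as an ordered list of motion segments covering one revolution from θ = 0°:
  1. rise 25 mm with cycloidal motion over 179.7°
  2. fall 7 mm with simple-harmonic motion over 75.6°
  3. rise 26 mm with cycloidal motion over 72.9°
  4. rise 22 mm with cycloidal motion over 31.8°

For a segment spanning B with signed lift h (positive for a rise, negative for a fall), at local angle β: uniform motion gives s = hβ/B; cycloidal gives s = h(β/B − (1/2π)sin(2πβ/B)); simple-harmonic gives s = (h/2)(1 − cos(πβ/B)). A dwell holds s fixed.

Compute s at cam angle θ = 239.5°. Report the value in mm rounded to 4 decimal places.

seg 1 [0°–179.7°] cycloidal, h=25: full span → s += 25 → s = 25.0000
seg 2 [179.7°–255.3°] simple-harmonic, h=-7: θ=239.5° here. β=59.8, B=75.6. -7/2·(1 − cos(π·0.7910)) = -6.2723 → s = 18.7277

18.7277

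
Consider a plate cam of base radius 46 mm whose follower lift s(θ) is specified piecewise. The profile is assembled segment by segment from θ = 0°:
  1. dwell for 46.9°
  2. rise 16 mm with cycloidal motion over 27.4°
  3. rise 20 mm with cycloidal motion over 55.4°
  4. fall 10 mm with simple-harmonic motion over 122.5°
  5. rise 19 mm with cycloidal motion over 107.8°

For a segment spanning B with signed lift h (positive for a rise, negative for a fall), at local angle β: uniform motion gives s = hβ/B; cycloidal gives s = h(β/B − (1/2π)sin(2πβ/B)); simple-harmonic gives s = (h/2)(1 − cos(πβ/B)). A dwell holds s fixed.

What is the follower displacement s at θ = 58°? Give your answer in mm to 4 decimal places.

seg 1 [0°–46.9°] dwell: s stays 0.0000
seg 2 [46.9°–74.3°] cycloidal, h=16: θ=58° here. β=11.1, B=27.4. 16·(0.4051 − sin(2π·0.4051)/(2π)) = 5.0519 → s = 5.0519

5.0519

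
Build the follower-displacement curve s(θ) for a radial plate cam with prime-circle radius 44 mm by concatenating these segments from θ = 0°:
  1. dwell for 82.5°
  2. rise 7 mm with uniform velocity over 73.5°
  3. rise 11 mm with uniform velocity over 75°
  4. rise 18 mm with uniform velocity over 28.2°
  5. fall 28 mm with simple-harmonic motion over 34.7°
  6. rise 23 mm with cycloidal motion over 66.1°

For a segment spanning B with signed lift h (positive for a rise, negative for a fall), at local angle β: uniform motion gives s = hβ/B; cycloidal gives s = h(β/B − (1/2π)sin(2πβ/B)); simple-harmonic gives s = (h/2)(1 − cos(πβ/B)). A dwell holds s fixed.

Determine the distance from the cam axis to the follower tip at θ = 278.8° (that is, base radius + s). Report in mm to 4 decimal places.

seg 1 [0°–82.5°] dwell: s stays 0.0000
seg 2 [82.5°–156°] uniform, h=7: full span → s += 7 → s = 7.0000
seg 3 [156°–231°] uniform, h=11: full span → s += 11 → s = 18.0000
seg 4 [231°–259.2°] uniform, h=18: full span → s += 18 → s = 36.0000
seg 5 [259.2°–293.9°] simple-harmonic, h=-28: θ=278.8° here. β=19.6, B=34.7. -28/2·(1 − cos(π·0.5648)) = -16.8322 → s = 19.1678
radial distance = base radius + s = 44 + 19.1678 = 63.1678

63.1678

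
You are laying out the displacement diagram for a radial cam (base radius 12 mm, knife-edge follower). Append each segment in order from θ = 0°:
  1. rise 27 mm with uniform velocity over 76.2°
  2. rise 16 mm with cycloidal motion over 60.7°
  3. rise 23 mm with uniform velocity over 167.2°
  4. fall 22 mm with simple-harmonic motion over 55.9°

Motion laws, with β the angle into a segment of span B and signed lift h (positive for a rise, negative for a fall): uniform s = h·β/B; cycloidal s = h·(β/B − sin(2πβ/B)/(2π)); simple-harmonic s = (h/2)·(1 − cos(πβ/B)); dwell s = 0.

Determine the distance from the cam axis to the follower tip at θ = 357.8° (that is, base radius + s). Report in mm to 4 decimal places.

seg 1 [0°–76.2°] uniform, h=27: full span → s += 27 → s = 27.0000
seg 2 [76.2°–136.9°] cycloidal, h=16: full span → s += 16 → s = 43.0000
seg 3 [136.9°–304.1°] uniform, h=23: full span → s += 23 → s = 66.0000
seg 4 [304.1°–360°] simple-harmonic, h=-22: θ=357.8° here. β=53.7, B=55.9. -22/2·(1 − cos(π·0.9606)) = -21.9160 → s = 44.0840
radial distance = base radius + s = 12 + 44.0840 = 56.0840

56.0840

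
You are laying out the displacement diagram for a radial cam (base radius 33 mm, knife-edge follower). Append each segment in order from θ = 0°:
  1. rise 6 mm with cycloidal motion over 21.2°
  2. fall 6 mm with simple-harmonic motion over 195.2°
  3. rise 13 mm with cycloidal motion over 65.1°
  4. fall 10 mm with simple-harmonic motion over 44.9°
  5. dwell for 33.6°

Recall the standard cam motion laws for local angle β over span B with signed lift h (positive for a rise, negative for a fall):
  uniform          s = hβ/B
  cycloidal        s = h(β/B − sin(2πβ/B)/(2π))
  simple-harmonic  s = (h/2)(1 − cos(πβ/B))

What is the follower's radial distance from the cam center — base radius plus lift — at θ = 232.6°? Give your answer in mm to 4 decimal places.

seg 1 [0°–21.2°] cycloidal, h=6: full span → s += 6 → s = 6.0000
seg 2 [21.2°–216.4°] simple-harmonic, h=-6: full span → s += -6 → s = 0.0000
seg 3 [216.4°–281.5°] cycloidal, h=13: θ=232.6° here. β=16.2, B=65.1. 13·(0.2488 − sin(2π·0.2488)/(2π)) = 1.1661 → s = 1.1661
radial distance = base radius + s = 33 + 1.1661 = 34.1661

34.1661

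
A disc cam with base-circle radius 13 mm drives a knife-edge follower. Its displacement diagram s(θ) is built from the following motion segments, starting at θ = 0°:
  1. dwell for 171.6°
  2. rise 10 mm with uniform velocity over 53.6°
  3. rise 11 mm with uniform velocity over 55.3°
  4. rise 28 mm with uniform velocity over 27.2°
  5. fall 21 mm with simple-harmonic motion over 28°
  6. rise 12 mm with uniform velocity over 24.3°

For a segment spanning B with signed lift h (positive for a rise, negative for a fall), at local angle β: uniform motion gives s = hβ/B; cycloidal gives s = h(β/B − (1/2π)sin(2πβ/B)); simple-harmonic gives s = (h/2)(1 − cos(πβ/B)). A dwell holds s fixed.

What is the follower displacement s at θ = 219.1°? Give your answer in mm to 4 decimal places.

seg 1 [0°–171.6°] dwell: s stays 0.0000
seg 2 [171.6°–225.2°] uniform, h=10: θ=219.1° here. β=47.5, B=53.6. 10·47.5/53.6 = 8.8619 → s = 8.8619

8.8619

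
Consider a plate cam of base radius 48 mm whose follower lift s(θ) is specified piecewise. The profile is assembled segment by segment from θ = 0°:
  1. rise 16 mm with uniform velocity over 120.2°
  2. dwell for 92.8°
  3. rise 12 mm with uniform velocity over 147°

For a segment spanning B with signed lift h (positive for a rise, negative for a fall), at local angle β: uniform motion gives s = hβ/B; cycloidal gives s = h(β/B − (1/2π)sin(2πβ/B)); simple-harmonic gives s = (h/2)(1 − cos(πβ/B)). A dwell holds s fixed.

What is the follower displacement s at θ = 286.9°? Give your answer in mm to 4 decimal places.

seg 1 [0°–120.2°] uniform, h=16: full span → s += 16 → s = 16.0000
seg 2 [120.2°–213°] dwell: s stays 16.0000
seg 3 [213°–360°] uniform, h=12: θ=286.9° here. β=73.9, B=147. 12·73.9/147 = 6.0327 → s = 22.0327

22.0327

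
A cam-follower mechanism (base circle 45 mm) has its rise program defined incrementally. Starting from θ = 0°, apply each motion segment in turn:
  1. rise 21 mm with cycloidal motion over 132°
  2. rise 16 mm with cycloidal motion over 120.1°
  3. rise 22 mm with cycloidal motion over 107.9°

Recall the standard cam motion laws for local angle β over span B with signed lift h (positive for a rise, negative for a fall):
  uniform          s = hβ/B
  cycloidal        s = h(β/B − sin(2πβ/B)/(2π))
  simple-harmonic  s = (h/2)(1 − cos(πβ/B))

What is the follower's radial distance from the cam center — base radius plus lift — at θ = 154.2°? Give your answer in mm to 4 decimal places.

seg 1 [0°–132°] cycloidal, h=21: full span → s += 21 → s = 21.0000
seg 2 [132°–252.1°] cycloidal, h=16: θ=154.2° here. β=22.2, B=120.1. 16·(0.1848 − sin(2π·0.1848)/(2π)) = 0.6215 → s = 21.6215
radial distance = base radius + s = 45 + 21.6215 = 66.6215

66.6215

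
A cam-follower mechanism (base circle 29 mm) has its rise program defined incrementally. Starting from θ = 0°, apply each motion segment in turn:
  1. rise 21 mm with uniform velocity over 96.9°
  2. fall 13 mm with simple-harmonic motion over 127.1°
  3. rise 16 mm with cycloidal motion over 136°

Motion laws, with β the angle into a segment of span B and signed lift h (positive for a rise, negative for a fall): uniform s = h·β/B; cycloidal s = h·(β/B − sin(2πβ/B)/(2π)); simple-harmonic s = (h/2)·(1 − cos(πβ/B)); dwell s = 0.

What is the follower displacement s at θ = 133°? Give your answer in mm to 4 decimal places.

seg 1 [0°–96.9°] uniform, h=21: full span → s += 21 → s = 21.0000
seg 2 [96.9°–224°] simple-harmonic, h=-13: θ=133° here. β=36.1, B=127.1. -13/2·(1 − cos(π·0.2840)) = -2.4205 → s = 18.5795

18.5795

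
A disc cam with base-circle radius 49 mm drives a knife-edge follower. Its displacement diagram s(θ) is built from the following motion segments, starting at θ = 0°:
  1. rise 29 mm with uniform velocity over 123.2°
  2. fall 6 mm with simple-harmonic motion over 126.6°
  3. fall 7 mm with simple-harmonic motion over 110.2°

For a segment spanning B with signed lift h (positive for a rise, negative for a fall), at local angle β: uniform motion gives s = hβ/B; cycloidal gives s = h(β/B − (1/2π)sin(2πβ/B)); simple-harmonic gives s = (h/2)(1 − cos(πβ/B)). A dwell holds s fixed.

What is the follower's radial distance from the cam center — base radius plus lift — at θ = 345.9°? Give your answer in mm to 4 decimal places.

seg 1 [0°–123.2°] uniform, h=29: full span → s += 29 → s = 29.0000
seg 2 [123.2°–249.8°] simple-harmonic, h=-6: full span → s += -6 → s = 23.0000
seg 3 [249.8°–360°] simple-harmonic, h=-7: θ=345.9° here. β=96.1, B=110.2. -7/2·(1 − cos(π·0.8721)) = -6.7210 → s = 16.2790
radial distance = base radius + s = 49 + 16.2790 = 65.2790

65.2790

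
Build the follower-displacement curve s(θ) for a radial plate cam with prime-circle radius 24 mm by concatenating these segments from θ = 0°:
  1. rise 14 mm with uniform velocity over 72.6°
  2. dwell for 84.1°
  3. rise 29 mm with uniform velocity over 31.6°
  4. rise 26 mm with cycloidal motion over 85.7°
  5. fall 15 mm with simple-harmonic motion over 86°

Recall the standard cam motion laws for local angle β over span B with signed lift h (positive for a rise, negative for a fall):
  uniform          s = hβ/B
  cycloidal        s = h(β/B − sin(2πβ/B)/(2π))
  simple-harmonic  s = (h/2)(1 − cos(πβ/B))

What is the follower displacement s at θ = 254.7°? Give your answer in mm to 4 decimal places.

seg 1 [0°–72.6°] uniform, h=14: full span → s += 14 → s = 14.0000
seg 2 [72.6°–156.7°] dwell: s stays 14.0000
seg 3 [156.7°–188.3°] uniform, h=29: full span → s += 29 → s = 43.0000
seg 4 [188.3°–274°] cycloidal, h=26: θ=254.7° here. β=66.4, B=85.7. 26·(0.7748 − sin(2π·0.7748)/(2π)) = 24.2326 → s = 67.2326

67.2326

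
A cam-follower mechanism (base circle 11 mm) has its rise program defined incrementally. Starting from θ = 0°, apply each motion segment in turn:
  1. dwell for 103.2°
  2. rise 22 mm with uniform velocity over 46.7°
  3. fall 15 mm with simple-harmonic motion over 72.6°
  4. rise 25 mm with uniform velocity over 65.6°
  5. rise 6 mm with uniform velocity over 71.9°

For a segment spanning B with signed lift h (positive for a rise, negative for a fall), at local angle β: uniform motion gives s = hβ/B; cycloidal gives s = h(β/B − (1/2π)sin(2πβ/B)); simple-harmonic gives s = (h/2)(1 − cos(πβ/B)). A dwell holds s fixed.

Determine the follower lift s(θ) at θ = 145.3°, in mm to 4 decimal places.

seg 1 [0°–103.2°] dwell: s stays 0.0000
seg 2 [103.2°–149.9°] uniform, h=22: θ=145.3° here. β=42.1, B=46.7. 22·42.1/46.7 = 19.8330 → s = 19.8330

19.8330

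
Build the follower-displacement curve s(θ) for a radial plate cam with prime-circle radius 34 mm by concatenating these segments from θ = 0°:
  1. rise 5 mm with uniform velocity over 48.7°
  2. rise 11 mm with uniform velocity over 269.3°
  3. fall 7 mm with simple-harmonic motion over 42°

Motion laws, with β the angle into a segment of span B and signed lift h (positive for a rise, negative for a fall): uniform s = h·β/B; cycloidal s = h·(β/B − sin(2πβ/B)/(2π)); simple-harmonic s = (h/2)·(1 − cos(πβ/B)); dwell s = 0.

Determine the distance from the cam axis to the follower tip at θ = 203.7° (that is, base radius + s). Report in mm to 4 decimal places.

seg 1 [0°–48.7°] uniform, h=5: full span → s += 5 → s = 5.0000
seg 2 [48.7°–318°] uniform, h=11: θ=203.7° here. β=155, B=269.3. 11·155/269.3 = 6.3312 → s = 11.3312
radial distance = base radius + s = 34 + 11.3312 = 45.3312

45.3312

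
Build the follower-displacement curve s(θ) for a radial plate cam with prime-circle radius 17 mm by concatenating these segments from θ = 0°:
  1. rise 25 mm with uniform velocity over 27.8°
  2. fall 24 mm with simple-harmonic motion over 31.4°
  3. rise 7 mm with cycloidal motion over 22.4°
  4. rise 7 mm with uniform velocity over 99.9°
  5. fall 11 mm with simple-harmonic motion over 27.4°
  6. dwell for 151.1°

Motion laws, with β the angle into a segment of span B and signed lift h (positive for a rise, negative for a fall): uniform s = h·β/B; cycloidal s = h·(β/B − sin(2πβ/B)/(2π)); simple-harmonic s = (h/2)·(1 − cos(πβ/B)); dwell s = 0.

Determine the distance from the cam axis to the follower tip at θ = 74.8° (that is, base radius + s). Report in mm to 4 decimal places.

seg 1 [0°–27.8°] uniform, h=25: full span → s += 25 → s = 25.0000
seg 2 [27.8°–59.2°] simple-harmonic, h=-24: full span → s += -24 → s = 1.0000
seg 3 [59.2°–81.6°] cycloidal, h=7: θ=74.8° here. β=15.6, B=22.4. 7·(0.6964 − sin(2π·0.6964)/(2π)) = 5.9266 → s = 6.9266
radial distance = base radius + s = 17 + 6.9266 = 23.9266

23.9266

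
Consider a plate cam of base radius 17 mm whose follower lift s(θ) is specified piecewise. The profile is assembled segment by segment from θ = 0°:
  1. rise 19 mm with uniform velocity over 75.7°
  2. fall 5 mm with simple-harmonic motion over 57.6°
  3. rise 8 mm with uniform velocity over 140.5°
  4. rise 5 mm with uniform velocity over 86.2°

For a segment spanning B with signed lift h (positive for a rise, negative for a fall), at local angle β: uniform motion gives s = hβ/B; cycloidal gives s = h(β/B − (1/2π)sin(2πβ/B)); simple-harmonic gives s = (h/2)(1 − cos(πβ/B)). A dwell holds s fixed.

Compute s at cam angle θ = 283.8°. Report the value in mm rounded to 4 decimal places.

seg 1 [0°–75.7°] uniform, h=19: full span → s += 19 → s = 19.0000
seg 2 [75.7°–133.3°] simple-harmonic, h=-5: full span → s += -5 → s = 14.0000
seg 3 [133.3°–273.8°] uniform, h=8: full span → s += 8 → s = 22.0000
seg 4 [273.8°–360°] uniform, h=5: θ=283.8° here. β=10, B=86.2. 5·10/86.2 = 0.5800 → s = 22.5800

22.5800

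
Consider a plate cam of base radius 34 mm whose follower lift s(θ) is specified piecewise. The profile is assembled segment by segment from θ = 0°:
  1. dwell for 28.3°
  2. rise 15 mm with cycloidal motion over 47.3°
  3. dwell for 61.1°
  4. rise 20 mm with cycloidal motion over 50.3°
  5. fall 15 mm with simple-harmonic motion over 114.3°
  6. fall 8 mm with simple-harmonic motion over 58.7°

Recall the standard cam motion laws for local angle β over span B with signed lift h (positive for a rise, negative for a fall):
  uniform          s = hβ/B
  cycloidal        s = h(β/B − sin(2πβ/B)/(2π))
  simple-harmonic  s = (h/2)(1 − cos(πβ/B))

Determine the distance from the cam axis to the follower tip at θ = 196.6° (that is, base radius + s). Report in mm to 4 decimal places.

seg 1 [0°–28.3°] dwell: s stays 0.0000
seg 2 [28.3°–75.6°] cycloidal, h=15: full span → s += 15 → s = 15.0000
seg 3 [75.6°–136.7°] dwell: s stays 15.0000
seg 4 [136.7°–187°] cycloidal, h=20: full span → s += 20 → s = 35.0000
seg 5 [187°–301.3°] simple-harmonic, h=-15: θ=196.6° here. β=9.6, B=114.3. -15/2·(1 − cos(π·0.0840)) = -0.2596 → s = 34.7404
radial distance = base radius + s = 34 + 34.7404 = 68.7404

68.7404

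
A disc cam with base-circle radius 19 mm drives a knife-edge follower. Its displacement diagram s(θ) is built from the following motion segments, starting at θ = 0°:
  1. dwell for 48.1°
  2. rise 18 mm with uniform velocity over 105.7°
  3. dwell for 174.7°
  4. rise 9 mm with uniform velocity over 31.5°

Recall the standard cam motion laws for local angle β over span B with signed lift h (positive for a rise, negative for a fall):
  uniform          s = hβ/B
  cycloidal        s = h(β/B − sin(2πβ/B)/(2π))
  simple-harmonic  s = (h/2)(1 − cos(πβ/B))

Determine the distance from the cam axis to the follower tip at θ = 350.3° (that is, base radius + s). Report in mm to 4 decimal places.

seg 1 [0°–48.1°] dwell: s stays 0.0000
seg 2 [48.1°–153.8°] uniform, h=18: full span → s += 18 → s = 18.0000
seg 3 [153.8°–328.5°] dwell: s stays 18.0000
seg 4 [328.5°–360°] uniform, h=9: θ=350.3° here. β=21.8, B=31.5. 9·21.8/31.5 = 6.2286 → s = 24.2286
radial distance = base radius + s = 19 + 24.2286 = 43.2286

43.2286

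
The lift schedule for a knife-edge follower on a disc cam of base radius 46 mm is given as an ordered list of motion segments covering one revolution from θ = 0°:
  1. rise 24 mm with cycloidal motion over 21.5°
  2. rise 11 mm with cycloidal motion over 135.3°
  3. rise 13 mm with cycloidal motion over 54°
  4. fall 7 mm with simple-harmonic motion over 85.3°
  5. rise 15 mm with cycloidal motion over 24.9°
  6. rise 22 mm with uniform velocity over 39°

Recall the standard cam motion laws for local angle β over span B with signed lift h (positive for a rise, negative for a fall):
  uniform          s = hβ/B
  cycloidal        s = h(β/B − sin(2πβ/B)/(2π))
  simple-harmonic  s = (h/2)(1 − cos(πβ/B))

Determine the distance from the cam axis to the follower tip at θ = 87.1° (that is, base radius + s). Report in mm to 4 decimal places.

seg 1 [0°–21.5°] cycloidal, h=24: full span → s += 24 → s = 24.0000
seg 2 [21.5°–156.8°] cycloidal, h=11: θ=87.1° here. β=65.6, B=135.3. 11·(0.4848 − sin(2π·0.4848)/(2π)) = 5.1669 → s = 29.1669
radial distance = base radius + s = 46 + 29.1669 = 75.1669

75.1669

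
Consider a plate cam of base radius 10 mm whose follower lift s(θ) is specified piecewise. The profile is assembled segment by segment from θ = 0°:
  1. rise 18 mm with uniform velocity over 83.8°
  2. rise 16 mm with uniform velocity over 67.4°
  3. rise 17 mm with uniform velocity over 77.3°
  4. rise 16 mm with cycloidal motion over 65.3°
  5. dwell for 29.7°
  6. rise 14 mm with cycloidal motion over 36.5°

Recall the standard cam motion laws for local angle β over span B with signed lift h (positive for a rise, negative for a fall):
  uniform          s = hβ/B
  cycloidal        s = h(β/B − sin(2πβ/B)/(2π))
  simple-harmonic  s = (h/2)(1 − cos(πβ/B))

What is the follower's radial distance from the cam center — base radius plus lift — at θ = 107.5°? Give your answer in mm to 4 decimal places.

seg 1 [0°–83.8°] uniform, h=18: full span → s += 18 → s = 18.0000
seg 2 [83.8°–151.2°] uniform, h=16: θ=107.5° here. β=23.7, B=67.4. 16·23.7/67.4 = 5.6261 → s = 23.6261
radial distance = base radius + s = 10 + 23.6261 = 33.6261

33.6261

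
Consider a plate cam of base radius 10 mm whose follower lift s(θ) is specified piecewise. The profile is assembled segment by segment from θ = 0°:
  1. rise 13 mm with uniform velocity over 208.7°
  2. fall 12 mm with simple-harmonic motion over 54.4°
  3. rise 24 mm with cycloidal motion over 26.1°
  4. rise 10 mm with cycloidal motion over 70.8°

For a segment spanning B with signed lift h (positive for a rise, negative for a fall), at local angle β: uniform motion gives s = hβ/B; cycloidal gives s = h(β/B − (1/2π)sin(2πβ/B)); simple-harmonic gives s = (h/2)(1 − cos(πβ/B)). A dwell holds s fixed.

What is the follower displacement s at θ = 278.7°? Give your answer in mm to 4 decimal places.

seg 1 [0°–208.7°] uniform, h=13: full span → s += 13 → s = 13.0000
seg 2 [208.7°–263.1°] simple-harmonic, h=-12: full span → s += -12 → s = 1.0000
seg 3 [263.1°–289.2°] cycloidal, h=24: θ=278.7° here. β=15.6, B=26.1. 24·(0.5977 − sin(2π·0.5977)/(2π)) = 16.5451 → s = 17.5451

17.5451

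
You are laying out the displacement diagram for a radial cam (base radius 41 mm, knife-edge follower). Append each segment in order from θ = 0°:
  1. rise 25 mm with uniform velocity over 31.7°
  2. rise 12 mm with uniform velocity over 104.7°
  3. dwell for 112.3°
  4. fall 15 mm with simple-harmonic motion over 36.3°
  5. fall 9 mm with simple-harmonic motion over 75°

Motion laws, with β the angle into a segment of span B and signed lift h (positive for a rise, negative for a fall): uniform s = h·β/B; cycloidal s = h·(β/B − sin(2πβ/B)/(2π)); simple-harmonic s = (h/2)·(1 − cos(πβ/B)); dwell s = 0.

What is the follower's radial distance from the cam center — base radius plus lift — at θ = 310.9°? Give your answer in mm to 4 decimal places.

seg 1 [0°–31.7°] uniform, h=25: full span → s += 25 → s = 25.0000
seg 2 [31.7°–136.4°] uniform, h=12: full span → s += 12 → s = 37.0000
seg 3 [136.4°–248.7°] dwell: s stays 37.0000
seg 4 [248.7°–285°] simple-harmonic, h=-15: full span → s += -15 → s = 22.0000
seg 5 [285°–360°] simple-harmonic, h=-9: θ=310.9° here. β=25.9, B=75. -9/2·(1 − cos(π·0.3453)) = -2.3985 → s = 19.6015
radial distance = base radius + s = 41 + 19.6015 = 60.6015

60.6015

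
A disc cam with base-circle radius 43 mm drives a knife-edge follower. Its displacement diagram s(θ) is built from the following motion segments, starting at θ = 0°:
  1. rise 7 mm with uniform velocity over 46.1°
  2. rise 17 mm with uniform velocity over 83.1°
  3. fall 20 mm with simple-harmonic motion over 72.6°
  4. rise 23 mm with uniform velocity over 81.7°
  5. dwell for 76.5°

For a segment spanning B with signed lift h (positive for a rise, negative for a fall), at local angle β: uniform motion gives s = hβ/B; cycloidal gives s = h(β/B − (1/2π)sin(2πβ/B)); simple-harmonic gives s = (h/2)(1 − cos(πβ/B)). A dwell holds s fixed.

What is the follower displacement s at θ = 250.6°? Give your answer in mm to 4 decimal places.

seg 1 [0°–46.1°] uniform, h=7: full span → s += 7 → s = 7.0000
seg 2 [46.1°–129.2°] uniform, h=17: full span → s += 17 → s = 24.0000
seg 3 [129.2°–201.8°] simple-harmonic, h=-20: full span → s += -20 → s = 4.0000
seg 4 [201.8°–283.5°] uniform, h=23: θ=250.6° here. β=48.8, B=81.7. 23·48.8/81.7 = 13.7381 → s = 17.7381

17.7381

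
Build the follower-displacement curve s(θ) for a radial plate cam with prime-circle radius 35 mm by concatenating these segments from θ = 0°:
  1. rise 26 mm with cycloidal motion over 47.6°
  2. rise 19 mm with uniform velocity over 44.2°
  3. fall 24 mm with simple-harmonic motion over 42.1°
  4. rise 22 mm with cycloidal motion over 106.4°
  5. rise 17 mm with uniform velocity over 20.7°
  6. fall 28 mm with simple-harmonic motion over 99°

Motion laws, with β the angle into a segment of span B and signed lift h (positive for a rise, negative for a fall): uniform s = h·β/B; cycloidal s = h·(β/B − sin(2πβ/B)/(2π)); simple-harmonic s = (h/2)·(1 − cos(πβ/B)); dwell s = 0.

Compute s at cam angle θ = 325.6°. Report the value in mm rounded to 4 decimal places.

seg 1 [0°–47.6°] cycloidal, h=26: full span → s += 26 → s = 26.0000
seg 2 [47.6°–91.8°] uniform, h=19: full span → s += 19 → s = 45.0000
seg 3 [91.8°–133.9°] simple-harmonic, h=-24: full span → s += -24 → s = 21.0000
seg 4 [133.9°–240.3°] cycloidal, h=22: full span → s += 22 → s = 43.0000
seg 5 [240.3°–261°] uniform, h=17: full span → s += 17 → s = 60.0000
seg 6 [261°–360°] simple-harmonic, h=-28: θ=325.6° here. β=64.6, B=99. -28/2·(1 − cos(π·0.6525)) = -20.4546 → s = 39.5454

39.5454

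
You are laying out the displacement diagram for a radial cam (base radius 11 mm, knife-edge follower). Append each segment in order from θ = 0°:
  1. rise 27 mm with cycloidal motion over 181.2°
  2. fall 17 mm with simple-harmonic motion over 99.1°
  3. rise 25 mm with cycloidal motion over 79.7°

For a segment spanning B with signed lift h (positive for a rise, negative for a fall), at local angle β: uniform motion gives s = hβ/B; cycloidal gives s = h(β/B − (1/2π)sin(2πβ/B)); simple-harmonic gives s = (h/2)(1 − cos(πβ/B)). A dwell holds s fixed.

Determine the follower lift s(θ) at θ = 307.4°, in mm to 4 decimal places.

seg 1 [0°–181.2°] cycloidal, h=27: full span → s += 27 → s = 27.0000
seg 2 [181.2°–280.3°] simple-harmonic, h=-17: full span → s += -17 → s = 10.0000
seg 3 [280.3°–360°] cycloidal, h=25: θ=307.4° here. β=27.1, B=79.7. 25·(0.3400 − sin(2π·0.3400)/(2π)) = 5.1415 → s = 15.1415

15.1415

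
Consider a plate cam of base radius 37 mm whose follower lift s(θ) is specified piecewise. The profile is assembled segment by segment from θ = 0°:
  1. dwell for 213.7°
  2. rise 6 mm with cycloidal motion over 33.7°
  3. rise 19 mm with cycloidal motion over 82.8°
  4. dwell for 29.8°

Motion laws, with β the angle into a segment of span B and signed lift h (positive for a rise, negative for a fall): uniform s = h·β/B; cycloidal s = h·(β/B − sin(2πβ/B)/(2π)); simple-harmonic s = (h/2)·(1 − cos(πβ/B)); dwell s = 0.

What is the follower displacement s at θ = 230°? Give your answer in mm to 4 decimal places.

seg 1 [0°–213.7°] dwell: s stays 0.0000
seg 2 [213.7°–247.4°] cycloidal, h=6: θ=230° here. β=16.3, B=33.7. 6·(0.4837 − sin(2π·0.4837)/(2π)) = 2.8043 → s = 2.8043

2.8043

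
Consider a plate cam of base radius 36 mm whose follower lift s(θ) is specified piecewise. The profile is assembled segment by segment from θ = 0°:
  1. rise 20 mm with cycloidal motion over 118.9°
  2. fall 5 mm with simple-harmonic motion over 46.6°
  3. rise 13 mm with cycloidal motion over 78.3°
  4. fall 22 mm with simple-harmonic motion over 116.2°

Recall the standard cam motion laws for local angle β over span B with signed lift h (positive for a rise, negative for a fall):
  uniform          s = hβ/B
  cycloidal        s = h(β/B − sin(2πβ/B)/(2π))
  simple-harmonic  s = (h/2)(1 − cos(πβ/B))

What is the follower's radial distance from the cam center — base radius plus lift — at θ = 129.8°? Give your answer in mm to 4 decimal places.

seg 1 [0°–118.9°] cycloidal, h=20: full span → s += 20 → s = 20.0000
seg 2 [118.9°–165.5°] simple-harmonic, h=-5: θ=129.8° here. β=10.9, B=46.6. -5/2·(1 − cos(π·0.2339)) = -0.6451 → s = 19.3549
radial distance = base radius + s = 36 + 19.3549 = 55.3549

55.3549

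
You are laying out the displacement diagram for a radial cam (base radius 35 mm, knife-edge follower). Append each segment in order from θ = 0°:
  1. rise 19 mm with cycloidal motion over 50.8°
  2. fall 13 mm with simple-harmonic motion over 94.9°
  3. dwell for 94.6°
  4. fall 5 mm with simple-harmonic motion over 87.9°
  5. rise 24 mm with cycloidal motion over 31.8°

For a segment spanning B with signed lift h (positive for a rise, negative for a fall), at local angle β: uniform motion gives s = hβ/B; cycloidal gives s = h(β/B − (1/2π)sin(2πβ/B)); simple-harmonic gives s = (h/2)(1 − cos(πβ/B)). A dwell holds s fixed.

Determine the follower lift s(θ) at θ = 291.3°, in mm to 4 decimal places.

seg 1 [0°–50.8°] cycloidal, h=19: full span → s += 19 → s = 19.0000
seg 2 [50.8°–145.7°] simple-harmonic, h=-13: full span → s += -13 → s = 6.0000
seg 3 [145.7°–240.3°] dwell: s stays 6.0000
seg 4 [240.3°–328.2°] simple-harmonic, h=-5: θ=291.3° here. β=51, B=87.9. -5/2·(1 − cos(π·0.5802)) = -3.1233 → s = 2.8767

2.8767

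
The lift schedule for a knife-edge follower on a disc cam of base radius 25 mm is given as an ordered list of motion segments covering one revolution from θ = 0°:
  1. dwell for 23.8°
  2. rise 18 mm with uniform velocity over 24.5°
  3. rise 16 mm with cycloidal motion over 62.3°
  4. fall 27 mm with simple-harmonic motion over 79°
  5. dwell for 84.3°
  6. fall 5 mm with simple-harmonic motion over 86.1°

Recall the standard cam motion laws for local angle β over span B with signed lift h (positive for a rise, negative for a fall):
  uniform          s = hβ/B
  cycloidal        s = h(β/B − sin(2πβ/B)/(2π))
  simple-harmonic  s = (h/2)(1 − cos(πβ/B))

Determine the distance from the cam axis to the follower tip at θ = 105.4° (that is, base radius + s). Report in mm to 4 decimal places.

seg 1 [0°–23.8°] dwell: s stays 0.0000
seg 2 [23.8°–48.3°] uniform, h=18: full span → s += 18 → s = 18.0000
seg 3 [48.3°–110.6°] cycloidal, h=16: θ=105.4° here. β=57.1, B=62.3. 16·(0.9165 − sin(2π·0.9165)/(2π)) = 15.9396 → s = 33.9396
radial distance = base radius + s = 25 + 33.9396 = 58.9396

58.9396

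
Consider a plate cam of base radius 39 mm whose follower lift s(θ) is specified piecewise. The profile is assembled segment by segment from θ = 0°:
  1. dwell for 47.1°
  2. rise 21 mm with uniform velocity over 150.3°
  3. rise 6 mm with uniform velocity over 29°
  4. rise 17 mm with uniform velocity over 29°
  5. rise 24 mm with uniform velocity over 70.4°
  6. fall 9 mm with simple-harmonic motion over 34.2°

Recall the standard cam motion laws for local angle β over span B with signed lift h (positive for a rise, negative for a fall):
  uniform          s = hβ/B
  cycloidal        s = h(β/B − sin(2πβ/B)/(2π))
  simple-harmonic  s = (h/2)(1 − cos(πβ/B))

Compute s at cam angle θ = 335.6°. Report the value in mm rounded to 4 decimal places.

seg 1 [0°–47.1°] dwell: s stays 0.0000
seg 2 [47.1°–197.4°] uniform, h=21: full span → s += 21 → s = 21.0000
seg 3 [197.4°–226.4°] uniform, h=6: full span → s += 6 → s = 27.0000
seg 4 [226.4°–255.4°] uniform, h=17: full span → s += 17 → s = 44.0000
seg 5 [255.4°–325.8°] uniform, h=24: full span → s += 24 → s = 68.0000
seg 6 [325.8°–360°] simple-harmonic, h=-9: θ=335.6° here. β=9.8, B=34.2. -9/2·(1 − cos(π·0.2865)) = -1.7035 → s = 66.2965

66.2965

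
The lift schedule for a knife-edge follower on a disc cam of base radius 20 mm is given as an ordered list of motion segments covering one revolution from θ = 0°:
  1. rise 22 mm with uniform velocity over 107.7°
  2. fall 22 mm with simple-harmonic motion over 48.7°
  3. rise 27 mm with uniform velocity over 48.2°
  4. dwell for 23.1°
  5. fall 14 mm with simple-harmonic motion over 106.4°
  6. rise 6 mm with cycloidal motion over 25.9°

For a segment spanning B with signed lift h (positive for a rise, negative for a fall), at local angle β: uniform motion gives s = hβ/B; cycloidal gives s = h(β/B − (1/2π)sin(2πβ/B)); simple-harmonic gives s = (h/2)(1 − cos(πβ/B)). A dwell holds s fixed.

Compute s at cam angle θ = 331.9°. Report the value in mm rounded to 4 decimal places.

seg 1 [0°–107.7°] uniform, h=22: full span → s += 22 → s = 22.0000
seg 2 [107.7°–156.4°] simple-harmonic, h=-22: full span → s += -22 → s = 0.0000
seg 3 [156.4°–204.6°] uniform, h=27: full span → s += 27 → s = 27.0000
seg 4 [204.6°–227.7°] dwell: s stays 27.0000
seg 5 [227.7°–334.1°] simple-harmonic, h=-14: θ=331.9° here. β=104.2, B=106.4. -14/2·(1 − cos(π·0.9793)) = -13.9852 → s = 13.0148

13.0148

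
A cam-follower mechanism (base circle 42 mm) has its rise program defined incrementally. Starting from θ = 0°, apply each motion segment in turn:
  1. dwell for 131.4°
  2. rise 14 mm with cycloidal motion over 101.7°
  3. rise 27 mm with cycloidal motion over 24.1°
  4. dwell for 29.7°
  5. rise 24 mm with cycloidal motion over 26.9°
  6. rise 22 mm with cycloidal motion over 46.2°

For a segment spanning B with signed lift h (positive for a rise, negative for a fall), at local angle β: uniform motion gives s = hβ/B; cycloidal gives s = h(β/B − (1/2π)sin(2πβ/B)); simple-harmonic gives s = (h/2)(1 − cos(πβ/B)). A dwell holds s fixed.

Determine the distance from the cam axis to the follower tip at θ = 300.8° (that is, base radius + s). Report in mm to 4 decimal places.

seg 1 [0°–131.4°] dwell: s stays 0.0000
seg 2 [131.4°–233.1°] cycloidal, h=14: full span → s += 14 → s = 14.0000
seg 3 [233.1°–257.2°] cycloidal, h=27: full span → s += 27 → s = 41.0000
seg 4 [257.2°–286.9°] dwell: s stays 41.0000
seg 5 [286.9°–313.8°] cycloidal, h=24: θ=300.8° here. β=13.9, B=26.9. 24·(0.5167 − sin(2π·0.5167)/(2π)) = 12.8022 → s = 53.8022
radial distance = base radius + s = 42 + 53.8022 = 95.8022

95.8022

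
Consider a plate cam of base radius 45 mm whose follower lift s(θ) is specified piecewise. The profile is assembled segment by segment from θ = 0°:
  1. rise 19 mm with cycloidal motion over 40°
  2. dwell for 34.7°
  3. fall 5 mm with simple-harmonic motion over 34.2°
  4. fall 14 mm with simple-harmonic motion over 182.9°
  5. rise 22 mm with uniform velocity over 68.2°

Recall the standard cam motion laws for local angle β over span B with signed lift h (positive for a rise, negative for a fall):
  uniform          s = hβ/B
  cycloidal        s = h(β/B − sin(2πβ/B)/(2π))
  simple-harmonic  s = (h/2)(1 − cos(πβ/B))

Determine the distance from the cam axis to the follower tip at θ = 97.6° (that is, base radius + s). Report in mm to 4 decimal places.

seg 1 [0°–40°] cycloidal, h=19: full span → s += 19 → s = 19.0000
seg 2 [40°–74.7°] dwell: s stays 19.0000
seg 3 [74.7°–108.9°] simple-harmonic, h=-5: θ=97.6° here. β=22.9, B=34.2. -5/2·(1 − cos(π·0.6696)) = -3.7698 → s = 15.2302
radial distance = base radius + s = 45 + 15.2302 = 60.2302

60.2302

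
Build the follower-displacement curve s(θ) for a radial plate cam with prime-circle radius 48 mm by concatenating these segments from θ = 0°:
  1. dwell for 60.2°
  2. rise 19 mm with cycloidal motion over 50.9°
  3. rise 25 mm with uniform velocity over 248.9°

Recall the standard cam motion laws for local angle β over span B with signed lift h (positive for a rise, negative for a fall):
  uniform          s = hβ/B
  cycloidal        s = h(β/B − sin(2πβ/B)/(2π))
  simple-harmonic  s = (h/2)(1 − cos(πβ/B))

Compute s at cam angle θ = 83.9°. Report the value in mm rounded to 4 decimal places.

seg 1 [0°–60.2°] dwell: s stays 0.0000
seg 2 [60.2°–111.1°] cycloidal, h=19: θ=83.9° here. β=23.7, B=50.9. 19·(0.4656 − sin(2π·0.4656)/(2π)) = 8.1986 → s = 8.1986

8.1986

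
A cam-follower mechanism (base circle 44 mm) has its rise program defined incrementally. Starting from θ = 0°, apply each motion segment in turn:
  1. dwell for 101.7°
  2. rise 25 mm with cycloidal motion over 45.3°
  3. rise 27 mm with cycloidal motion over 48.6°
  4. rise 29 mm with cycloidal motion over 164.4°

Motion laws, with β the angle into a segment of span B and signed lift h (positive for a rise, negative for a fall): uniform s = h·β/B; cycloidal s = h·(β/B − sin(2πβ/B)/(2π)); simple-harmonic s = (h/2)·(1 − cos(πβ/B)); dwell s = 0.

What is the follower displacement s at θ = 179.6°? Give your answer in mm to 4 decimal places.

seg 1 [0°–101.7°] dwell: s stays 0.0000
seg 2 [101.7°–147°] cycloidal, h=25: full span → s += 25 → s = 25.0000
seg 3 [147°–195.6°] cycloidal, h=27: θ=179.6° here. β=32.6, B=48.6. 27·(0.6708 − sin(2π·0.6708)/(2π)) = 21.8869 → s = 46.8869

46.8869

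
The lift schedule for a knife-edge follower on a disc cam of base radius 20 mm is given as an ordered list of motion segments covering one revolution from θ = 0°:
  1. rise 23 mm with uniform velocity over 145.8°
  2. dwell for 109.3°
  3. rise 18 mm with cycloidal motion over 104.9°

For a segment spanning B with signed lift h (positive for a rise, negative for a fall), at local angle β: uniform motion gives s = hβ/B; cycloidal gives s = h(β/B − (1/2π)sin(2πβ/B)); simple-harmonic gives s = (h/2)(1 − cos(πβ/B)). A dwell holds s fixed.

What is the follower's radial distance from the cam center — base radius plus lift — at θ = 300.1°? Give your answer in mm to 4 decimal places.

seg 1 [0°–145.8°] uniform, h=23: full span → s += 23 → s = 23.0000
seg 2 [145.8°–255.1°] dwell: s stays 23.0000
seg 3 [255.1°–360°] cycloidal, h=18: θ=300.1° here. β=45, B=104.9. 18·(0.4290 − sin(2π·0.4290)/(2π)) = 6.4853 → s = 29.4853
radial distance = base radius + s = 20 + 29.4853 = 49.4853

49.4853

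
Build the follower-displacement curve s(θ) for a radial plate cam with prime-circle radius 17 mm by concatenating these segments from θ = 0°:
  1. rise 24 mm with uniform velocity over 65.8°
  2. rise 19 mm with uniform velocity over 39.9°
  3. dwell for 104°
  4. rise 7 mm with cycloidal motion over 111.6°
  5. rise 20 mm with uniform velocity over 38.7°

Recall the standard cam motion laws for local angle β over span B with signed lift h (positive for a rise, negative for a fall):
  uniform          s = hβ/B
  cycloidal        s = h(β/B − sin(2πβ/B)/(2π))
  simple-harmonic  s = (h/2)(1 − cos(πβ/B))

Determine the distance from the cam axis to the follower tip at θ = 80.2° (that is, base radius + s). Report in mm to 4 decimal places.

seg 1 [0°–65.8°] uniform, h=24: full span → s += 24 → s = 24.0000
seg 2 [65.8°–105.7°] uniform, h=19: θ=80.2° here. β=14.4, B=39.9. 19·14.4/39.9 = 6.8571 → s = 30.8571
radial distance = base radius + s = 17 + 30.8571 = 47.8571

47.8571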